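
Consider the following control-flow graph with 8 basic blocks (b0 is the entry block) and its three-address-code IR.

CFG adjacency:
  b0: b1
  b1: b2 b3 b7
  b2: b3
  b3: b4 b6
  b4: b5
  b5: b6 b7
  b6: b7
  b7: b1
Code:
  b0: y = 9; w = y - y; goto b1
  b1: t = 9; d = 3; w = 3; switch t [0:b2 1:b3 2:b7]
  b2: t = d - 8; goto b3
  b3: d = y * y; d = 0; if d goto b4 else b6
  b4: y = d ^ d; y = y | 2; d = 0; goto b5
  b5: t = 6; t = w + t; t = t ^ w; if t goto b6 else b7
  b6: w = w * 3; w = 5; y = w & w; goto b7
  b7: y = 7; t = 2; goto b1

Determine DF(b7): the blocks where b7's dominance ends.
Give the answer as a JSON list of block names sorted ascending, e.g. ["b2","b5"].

idom tree: b1←b0 b2←b1 b3←b1 b4←b3 b5←b4 b6←b3 b7←b1
Dom at joins:
  b1: preds {b0,b7}: {b0} ∩ {b0,b1,b7} = {b0}; idom=b0
  b3: preds {b1,b2}: {b0,b1} ∩ {b0,b1,b2} = {b0,b1}; idom=b1
  b6: preds {b3,b5}: {b0,b1,b3} ∩ {b0,b1,b3,b4,b5} = {b0,b1,b3}; idom=b3
  b7: preds {b1,b5,b6}: {b0,b1} ∩ {b0,b1,b3,b4,b5} ∩ {b0,b1,b3,b6} = {b0,b1}; idom=b1

DF derivation:
  b1←b0: walk · to b0
  b1←b7: walk b7→b1 to b0
  b3←b1: walk · to b1
  b3←b2: walk b2 to b1
  b6←b3: walk · to b3
  b6←b5: walk b5→b4 to b3
  b7←b1: walk · to b1
  b7←b5: walk b5→b4→b3 to b1
  b7←b6: walk b6→b3 to b1
  b0 → ∅
  b1 → {b1}
  b2 → {b3}
  b3 → {b7}
  b4 → {b6,b7}
  b5 → {b6,b7}
  b6 → {b7}
  b7 → {b1}

DF(b7) = ["b1"]

Answer: ["b1"]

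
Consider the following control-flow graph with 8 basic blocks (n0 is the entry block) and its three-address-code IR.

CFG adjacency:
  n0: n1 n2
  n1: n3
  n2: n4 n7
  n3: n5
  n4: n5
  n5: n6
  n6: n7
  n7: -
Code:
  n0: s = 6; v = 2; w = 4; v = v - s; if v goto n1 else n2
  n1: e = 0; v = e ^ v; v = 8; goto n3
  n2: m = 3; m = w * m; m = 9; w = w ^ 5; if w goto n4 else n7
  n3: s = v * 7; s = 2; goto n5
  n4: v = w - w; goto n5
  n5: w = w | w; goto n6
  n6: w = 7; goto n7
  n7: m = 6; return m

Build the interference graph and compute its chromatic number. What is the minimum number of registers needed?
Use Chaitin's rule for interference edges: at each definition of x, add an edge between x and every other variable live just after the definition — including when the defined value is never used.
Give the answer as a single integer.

Answer: 3

Derivation:
def/use:
  n0: {s,v,w} / ∅
  n1: {e,v} / {v}
  n2: {m,w} / {w}
  n3: {s} / {v}
  n4: {v} / {w}
  n5: {w} / {w}
  n6: {w} / ∅
  n7: {m} / ∅

Backward fixpoint:
  live n0: ∅→{v,w}
  live n1: {v,w}→{v,w}
  live n2: {w}→{w}
  live n3: {v,w}→{w}
  live n4: {w}→{w}
  live n5: {w}→∅
  live n6: ∅→∅
  live n7: ∅→∅

Interfere edges:
  e: {v,w}
  m: {w}
  s: {v,w}
  v: {e,s,w}
  w: {e,m,s,v}

Colouring:
  {e,v,w} pairwise interfere (3-clique) ⇒ χ ≥ 3
  3-colouring: c0={w}  c1={m,v}  c2={e,s}
  χ = 3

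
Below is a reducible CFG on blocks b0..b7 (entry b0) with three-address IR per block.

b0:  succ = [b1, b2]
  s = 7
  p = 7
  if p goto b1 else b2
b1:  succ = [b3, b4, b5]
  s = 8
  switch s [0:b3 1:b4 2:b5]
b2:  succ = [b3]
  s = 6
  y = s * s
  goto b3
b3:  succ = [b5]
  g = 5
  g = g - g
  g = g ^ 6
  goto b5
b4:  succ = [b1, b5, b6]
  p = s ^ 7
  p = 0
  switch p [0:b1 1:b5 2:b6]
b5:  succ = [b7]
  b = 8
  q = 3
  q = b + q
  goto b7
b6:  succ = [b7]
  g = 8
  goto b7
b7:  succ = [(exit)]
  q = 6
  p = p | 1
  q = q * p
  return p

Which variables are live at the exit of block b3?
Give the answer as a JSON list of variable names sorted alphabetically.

Answer: ["p"]

Analysis:
Block summaries:
  b0 def {p,s} use ∅
  b1 def {s} use ∅
  b2 def {s,y} use ∅
  b3 def {g} use ∅
  b4 def {p} use {s}
  b5 def {b,q} use ∅
  b6 def {g} use ∅
  b7 def {p,q} use {p}

Live sets:
  b0: in=∅ out={p}
  b1: in={p} out={p,s}
  b2: in={p} out={p}
  b3: in={p} out={p}
  b4: in={s} out={p}
  b5: in={p} out={p}
  b6: in={p} out={p}
  b7: in={p} out=∅

live-out(b3) = ["p"]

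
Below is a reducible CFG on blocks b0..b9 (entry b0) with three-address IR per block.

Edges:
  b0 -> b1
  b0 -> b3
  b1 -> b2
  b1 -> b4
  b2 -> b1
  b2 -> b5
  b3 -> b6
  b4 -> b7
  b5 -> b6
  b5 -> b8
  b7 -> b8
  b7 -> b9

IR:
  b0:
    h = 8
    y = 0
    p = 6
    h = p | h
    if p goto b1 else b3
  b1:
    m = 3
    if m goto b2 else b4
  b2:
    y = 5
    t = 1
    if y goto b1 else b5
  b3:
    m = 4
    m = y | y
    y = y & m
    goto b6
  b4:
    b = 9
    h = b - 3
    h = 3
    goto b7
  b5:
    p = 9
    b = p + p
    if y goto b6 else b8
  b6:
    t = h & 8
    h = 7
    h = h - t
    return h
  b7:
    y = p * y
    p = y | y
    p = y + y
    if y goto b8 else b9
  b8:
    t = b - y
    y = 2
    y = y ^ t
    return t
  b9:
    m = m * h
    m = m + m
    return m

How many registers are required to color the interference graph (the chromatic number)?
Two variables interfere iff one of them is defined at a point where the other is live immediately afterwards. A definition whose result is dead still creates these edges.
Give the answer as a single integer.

def/use:
  b0: {h,p,y} / ∅
  b1: {m} / ∅
  b2: {t,y} / ∅
  b3: {m,y} / {y}
  b4: {b,h} / ∅
  b5: {b,p} / {y}
  b6: {h,t} / {h}
  b7: {p,y} / {p,y}
  b8: {t,y} / {b,y}
  b9: {m} / {h,m}

Liveness:
  b0 li=∅ lo={h,p,y}
  b1 li={h,p,y} lo={h,m,p,y}
  b2 li={h,p} lo={h,p,y}
  b3 li={h,y} lo={h}
  b4 li={m,p,y} lo={b,h,m,p,y}
  b5 li={h,y} lo={b,h,y}
  b6 li={h} lo=∅
  b7 li={b,h,m,p,y} lo={b,h,m,y}
  b8 li={b,y} lo=∅
  b9 li={h,m} lo=∅

Interference:
  b — {h,m,p,y}
  h — {b,m,p,t,y}
  m — {b,h,p,y}
  p — {b,h,m,t,y}
  t — {h,p,y}
  y — {b,h,m,p,t}

Colouring:
  {b,h,m,p,y} pairwise interfere (5-clique) ⇒ χ ≥ 5
  assign b→R3 h→R0 m→R4 p→R1 t→R3 y→R2 — no edge inside a register ⇒ χ ≤ 5
  χ = 5

Answer: 5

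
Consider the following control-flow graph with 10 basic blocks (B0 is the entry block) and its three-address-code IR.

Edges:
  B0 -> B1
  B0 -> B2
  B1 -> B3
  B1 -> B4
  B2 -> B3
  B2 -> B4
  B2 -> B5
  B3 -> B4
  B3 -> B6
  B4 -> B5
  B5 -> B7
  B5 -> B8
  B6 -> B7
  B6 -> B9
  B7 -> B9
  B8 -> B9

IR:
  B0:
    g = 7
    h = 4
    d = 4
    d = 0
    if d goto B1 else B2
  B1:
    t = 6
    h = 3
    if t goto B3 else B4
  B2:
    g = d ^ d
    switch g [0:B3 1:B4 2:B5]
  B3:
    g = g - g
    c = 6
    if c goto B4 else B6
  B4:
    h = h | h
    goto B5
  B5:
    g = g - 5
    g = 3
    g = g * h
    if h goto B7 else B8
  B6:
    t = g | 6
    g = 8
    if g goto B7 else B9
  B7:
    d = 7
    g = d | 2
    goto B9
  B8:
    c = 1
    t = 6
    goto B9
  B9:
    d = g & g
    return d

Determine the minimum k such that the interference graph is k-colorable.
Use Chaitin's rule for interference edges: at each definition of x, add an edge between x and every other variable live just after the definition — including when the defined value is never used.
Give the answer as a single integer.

def/use:
  B0: {d,g,h} / ∅
  B1: {h,t} / ∅
  B2: {g} / {d}
  B3: {c,g} / {g}
  B4: {h} / {h}
  B5: {g} / {g,h}
  B6: {g,t} / {g}
  B7: {d,g} / ∅
  B8: {c,t} / ∅
  B9: {d} / {g}

Liveness:
  B0 li=∅ lo={d,g,h}
  B1 li={g} lo={g,h}
  B2 li={d,h} lo={g,h}
  B3 li={g,h} lo={g,h}
  B4 li={g,h} lo={g,h}
  B5 li={g,h} lo={g}
  B6 li={g} lo={g}
  B7 li=∅ lo={g}
  B8 li={g} lo={g}
  B9 li={g} lo=∅

Interfere edges:
  c↔{g,h}
  d↔{g,h}
  g↔{c,d,h,t}
  h↔{c,d,g,t}
  t↔{g,h}

Colouring:
  {c,g,h} pairwise interfere (3-clique) ⇒ χ ≥ 3
  assign c→r2 d→r2 g→r0 h→r1 t→r2 — no edge inside a register ⇒ χ ≤ 3
  χ = 3

Answer: 3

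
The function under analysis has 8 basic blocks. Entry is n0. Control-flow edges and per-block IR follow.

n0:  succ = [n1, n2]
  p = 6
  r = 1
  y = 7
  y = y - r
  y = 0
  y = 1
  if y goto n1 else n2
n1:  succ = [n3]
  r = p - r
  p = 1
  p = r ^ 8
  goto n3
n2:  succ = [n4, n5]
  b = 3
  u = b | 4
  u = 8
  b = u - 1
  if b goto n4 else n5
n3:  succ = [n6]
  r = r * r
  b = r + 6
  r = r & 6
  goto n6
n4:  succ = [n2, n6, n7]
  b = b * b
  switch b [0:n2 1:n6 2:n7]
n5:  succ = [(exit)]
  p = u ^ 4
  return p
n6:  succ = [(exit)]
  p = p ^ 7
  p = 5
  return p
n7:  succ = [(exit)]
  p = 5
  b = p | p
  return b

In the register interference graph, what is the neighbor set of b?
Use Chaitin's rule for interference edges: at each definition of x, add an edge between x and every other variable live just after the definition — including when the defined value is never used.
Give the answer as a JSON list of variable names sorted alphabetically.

Answer: ["p", "r", "u"]

Working:
Per-block:
  n0 def {p,r,y} use ∅
  n1 def {p,r} use {p,r}
  n2 def {b,u} use ∅
  n3 def {b,r} use {r}
  n4 def {b} use {b}
  n5 def {p} use {u}
  n6 def {p} use {p}
  n7 def {b,p} use ∅

Backward fixpoint:
  n0: in=∅ out={p,r}
  n1: in={p,r} out={p,r}
  n2: in={p} out={b,p,u}
  n3: in={p,r} out={p}
  n4: in={b,p} out={p}
  n5: in={u} out=∅
  n6: in={p} out=∅
  n7: in=∅ out=∅

Interfere edges:
  b: {p,r,u}
  p: {b,r,u,y}
  r: {b,p,y}
  u: {b,p}
  y: {p,r}

N(b) = ["p", "r", "u"]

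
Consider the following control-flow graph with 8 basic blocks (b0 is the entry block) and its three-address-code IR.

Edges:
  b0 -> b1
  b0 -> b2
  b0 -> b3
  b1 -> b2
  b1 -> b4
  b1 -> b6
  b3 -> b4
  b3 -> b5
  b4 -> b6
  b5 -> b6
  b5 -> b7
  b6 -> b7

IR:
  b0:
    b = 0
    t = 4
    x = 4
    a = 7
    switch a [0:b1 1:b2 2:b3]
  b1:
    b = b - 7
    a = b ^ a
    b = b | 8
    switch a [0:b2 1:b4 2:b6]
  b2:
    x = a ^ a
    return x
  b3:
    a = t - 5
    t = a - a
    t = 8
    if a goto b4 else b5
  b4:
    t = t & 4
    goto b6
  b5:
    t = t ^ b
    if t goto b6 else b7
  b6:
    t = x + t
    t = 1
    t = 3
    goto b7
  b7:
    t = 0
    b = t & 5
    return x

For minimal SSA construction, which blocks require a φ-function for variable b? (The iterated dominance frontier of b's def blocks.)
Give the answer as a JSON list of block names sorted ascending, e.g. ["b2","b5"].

idom tree: b1←b0 b2←b0 b3←b0 b4←b0 b5←b3 b6←b0 b7←b0
Join-block Dom:
  b2: preds {b0,b1}: {b0} ∩ {b0,b1} = {b0}; idom=b0
  b4: preds {b1,b3}: {b0,b1} ∩ {b0,b3} = {b0}; idom=b0
  b6: preds {b1,b4,b5}: {b0,b1} ∩ {b0,b4} ∩ {b0,b3,b5} = {b0}; idom=b0
  b7: preds {b5,b6}: {b0,b3,b5} ∩ {b0,b6} = {b0}; idom=b0

Frontier:
  b2←b0: walk · to b0
  b2←b1: walk b1 to b0
  b4←b1: walk b1 to b0
  b4←b3: walk b3 to b0
  b6←b1: walk b1 to b0
  b6←b4: walk b4 to b0
  b6←b5: walk b5→b3 to b0
  b7←b5: walk b5→b3 to b0
  b7←b6: walk b6 to b0
  b0 → ∅
  b1 → {b2,b4,b6}
  b2 → ∅
  b3 → {b4,b6,b7}
  b4 → {b6}
  b5 → {b6,b7}
  b6 → {b7}
  b7 → ∅

φ for b: defs {b0,b1,b7}
  DF⁺ = {b2,b4,b6,b7}

Answer: ["b2", "b4", "b6", "b7"]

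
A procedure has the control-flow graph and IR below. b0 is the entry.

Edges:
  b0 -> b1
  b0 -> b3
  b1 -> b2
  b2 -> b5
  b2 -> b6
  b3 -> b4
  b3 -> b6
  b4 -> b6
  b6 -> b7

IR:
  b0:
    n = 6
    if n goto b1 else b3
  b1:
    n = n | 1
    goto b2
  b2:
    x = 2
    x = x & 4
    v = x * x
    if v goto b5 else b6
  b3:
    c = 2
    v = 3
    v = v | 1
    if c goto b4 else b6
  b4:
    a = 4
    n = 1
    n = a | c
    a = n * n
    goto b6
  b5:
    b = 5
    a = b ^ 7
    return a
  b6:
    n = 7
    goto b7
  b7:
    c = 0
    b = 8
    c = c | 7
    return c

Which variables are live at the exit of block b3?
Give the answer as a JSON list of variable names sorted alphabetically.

Answer: ["c"]

Analysis:
Per-block:
  b0: def={n} ue=∅
  b1: def={n} ue={n}
  b2: def={v,x} ue=∅
  b3: def={c,v} ue=∅
  b4: def={a,n} ue={c}
  b5: def={a,b} ue=∅
  b6: def={n} ue=∅
  b7: def={b,c} ue=∅

Live sets:
  b0: in=∅ out={n}
  b1: in={n} out=∅
  b2: in=∅ out=∅
  b3: in=∅ out={c}
  b4: in={c} out=∅
  b5: in=∅ out=∅
  b6: in=∅ out=∅
  b7: in=∅ out=∅

live-out(b3) = ["c"]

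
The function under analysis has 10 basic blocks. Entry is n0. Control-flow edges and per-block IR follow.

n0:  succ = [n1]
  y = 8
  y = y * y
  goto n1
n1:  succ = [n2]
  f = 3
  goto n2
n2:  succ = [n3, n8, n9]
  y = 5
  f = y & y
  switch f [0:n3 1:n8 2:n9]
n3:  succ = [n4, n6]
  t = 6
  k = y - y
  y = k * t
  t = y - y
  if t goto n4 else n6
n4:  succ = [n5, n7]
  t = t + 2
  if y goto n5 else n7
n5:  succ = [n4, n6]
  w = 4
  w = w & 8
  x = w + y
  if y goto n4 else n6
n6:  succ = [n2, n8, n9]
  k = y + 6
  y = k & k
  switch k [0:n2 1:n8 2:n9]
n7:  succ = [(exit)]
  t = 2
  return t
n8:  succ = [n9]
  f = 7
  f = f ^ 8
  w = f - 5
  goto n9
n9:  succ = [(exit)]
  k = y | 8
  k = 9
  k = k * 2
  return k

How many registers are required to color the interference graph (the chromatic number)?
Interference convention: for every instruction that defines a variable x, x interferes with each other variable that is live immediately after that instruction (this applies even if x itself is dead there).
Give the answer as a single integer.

def/use:
  n0 def {y} use ∅
  n1 def {f} use ∅
  n2 def {f,y} use ∅
  n3 def {k,t,y} use {y}
  n4 def {t} use {t,y}
  n5 def {w,x} use {y}
  n6 def {k,y} use {y}
  n7 def {t} use ∅
  n8 def {f,w} use ∅
  n9 def {k} use {y}

Backward fixpoint:
  n0: in=∅ out=∅
  n1: in=∅ out=∅
  n2: in=∅ out={y}
  n3: in={y} out={t,y}
  n4: in={t,y} out={t,y}
  n5: in={t,y} out={t,y}
  n6: in={y} out={y}
  n7: in=∅ out=∅
  n8: in={y} out={y}
  n9: in={y} out=∅

Conflict graph:
  f: {y}
  k: {t,y}
  t: {k,w,x,y}
  w: {t,y}
  x: {t,y}
  y: {f,k,t,w,x}

Registers:
  {k,t,y} pairwise interfere (3-clique) ⇒ χ ≥ 3
  assign f→r1 k→r2 t→r1 w→r2 x→r2 y→r0 — no edge inside a register ⇒ χ ≤ 3
  χ = 3

Answer: 3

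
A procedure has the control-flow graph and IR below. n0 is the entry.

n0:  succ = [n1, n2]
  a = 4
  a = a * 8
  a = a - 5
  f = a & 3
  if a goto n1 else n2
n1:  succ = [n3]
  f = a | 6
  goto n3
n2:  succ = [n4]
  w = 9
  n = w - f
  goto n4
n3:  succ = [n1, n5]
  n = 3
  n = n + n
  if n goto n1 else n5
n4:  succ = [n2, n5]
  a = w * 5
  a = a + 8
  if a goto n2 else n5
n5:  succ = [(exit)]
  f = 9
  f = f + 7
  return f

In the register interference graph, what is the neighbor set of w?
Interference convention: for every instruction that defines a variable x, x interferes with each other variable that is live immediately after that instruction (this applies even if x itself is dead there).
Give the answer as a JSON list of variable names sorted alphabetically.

Per-block:
  n0: def={a,f} ue=∅
  n1: def={f} ue={a}
  n2: def={n,w} ue={f}
  n3: def={n} ue=∅
  n4: def={a} ue={w}
  n5: def={f} ue=∅

Backward fixpoint:
  live n0: ∅→{a,f}
  live n1: {a}→{a}
  live n2: {f}→{f,w}
  live n3: {a}→{a}
  live n4: {f,w}→{f}
  live n5: ∅→∅

Conflict graph:
  a — {f,n}
  f — {a,n,w}
  n — {a,f,w}
  w — {f,n}

N(w) = ["f", "n"]

Answer: ["f", "n"]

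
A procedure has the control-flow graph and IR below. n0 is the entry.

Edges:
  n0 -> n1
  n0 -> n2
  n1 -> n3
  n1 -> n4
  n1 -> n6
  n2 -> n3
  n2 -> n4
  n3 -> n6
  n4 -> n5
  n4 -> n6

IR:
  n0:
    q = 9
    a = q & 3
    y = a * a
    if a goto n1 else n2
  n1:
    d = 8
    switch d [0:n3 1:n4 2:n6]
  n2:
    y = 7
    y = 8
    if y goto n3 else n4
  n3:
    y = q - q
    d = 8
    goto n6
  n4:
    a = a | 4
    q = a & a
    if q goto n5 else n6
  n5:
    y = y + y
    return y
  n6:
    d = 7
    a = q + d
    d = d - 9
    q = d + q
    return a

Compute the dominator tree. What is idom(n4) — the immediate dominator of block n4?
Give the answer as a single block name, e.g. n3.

Answer: n0

Working:
idom tree: n1←n0 n2←n0 n3←n0 n4←n0 n5←n4 n6←n0
Dom∩ at merges:
  n3: preds {n1,n2}: {n0,n1} ∩ {n0,n2} = {n0}; idom=n0
  n4: preds {n1,n2}: {n0,n1} ∩ {n0,n2} = {n0}; idom=n0
  n6: preds {n1,n3,n4}: {n0,n1} ∩ {n0,n3} ∩ {n0,n4} = {n0}; idom=n0

idom(n4) = n0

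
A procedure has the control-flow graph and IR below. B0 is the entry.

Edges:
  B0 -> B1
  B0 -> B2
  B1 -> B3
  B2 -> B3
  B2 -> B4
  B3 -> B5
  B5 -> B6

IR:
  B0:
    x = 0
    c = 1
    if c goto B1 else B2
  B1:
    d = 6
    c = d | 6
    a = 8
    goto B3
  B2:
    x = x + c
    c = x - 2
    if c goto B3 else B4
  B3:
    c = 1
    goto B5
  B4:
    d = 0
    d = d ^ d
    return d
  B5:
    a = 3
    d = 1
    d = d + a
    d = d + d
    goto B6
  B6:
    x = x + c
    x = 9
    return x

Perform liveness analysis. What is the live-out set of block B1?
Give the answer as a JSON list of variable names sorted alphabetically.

Block summaries:
  B0: def={c,x} ue=∅
  B1: def={a,c,d} ue=∅
  B2: def={c,x} ue={c,x}
  B3: def={c} ue=∅
  B4: def={d} ue=∅
  B5: def={a,d} ue=∅
  B6: def={x} ue={c,x}

Live sets:
  live B0: ∅→{c,x}
  live B1: {x}→{x}
  live B2: {c,x}→{x}
  live B3: {x}→{c,x}
  live B4: ∅→∅
  live B5: {c,x}→{c,x}
  live B6: {c,x}→∅

live-out(B1) = ["x"]

Answer: ["x"]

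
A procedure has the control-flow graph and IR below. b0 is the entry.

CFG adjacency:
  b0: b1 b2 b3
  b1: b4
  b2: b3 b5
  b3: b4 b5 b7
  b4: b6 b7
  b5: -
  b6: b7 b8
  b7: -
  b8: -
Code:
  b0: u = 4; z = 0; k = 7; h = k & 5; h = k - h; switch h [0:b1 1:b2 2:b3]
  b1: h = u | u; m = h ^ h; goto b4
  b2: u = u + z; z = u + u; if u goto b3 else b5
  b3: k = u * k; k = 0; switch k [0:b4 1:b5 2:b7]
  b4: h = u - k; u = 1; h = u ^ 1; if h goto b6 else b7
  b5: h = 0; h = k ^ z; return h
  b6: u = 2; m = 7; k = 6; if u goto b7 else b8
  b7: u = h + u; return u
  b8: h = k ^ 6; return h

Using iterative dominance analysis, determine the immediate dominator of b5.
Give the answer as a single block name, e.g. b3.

idom tree: b1←b0 b2←b0 b3←b0 b4←b0 b5←b0 b6←b4 b7←b0 b8←b6
Dom∩ at merges:
  b3: preds {b0,b2}: {b0} ∩ {b0,b2} = {b0}; idom=b0
  b4: preds {b1,b3}: {b0,b1} ∩ {b0,b3} = {b0}; idom=b0
  b5: preds {b2,b3}: {b0,b2} ∩ {b0,b3} = {b0}; idom=b0
  b7: preds {b3,b4,b6}: {b0,b3} ∩ {b0,b4} ∩ {b0,b4,b6} = {b0}; idom=b0

idom(b5) = b0

Answer: b0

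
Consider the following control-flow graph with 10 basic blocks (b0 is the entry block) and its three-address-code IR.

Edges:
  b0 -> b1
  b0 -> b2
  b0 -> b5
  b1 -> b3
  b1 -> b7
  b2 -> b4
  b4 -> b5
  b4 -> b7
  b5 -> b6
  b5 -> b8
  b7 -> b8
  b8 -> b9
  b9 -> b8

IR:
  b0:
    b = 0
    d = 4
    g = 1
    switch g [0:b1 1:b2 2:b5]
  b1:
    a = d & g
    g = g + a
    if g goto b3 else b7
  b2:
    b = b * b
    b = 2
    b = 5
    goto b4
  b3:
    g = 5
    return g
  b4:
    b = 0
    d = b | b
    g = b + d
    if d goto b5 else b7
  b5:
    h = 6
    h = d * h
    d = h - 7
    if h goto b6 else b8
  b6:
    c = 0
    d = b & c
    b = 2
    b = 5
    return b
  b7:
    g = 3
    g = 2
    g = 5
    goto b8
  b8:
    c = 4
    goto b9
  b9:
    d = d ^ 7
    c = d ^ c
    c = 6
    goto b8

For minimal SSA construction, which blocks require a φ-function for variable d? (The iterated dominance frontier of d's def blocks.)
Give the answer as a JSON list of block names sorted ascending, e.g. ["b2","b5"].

idom tree: b1←b0 b2←b0 b3←b1 b4←b2 b5←b0 b6←b5 b7←b0 b8←b0 b9←b8
Dom∩ at merges:
  b5: preds {b0,b4}: {b0} ∩ {b0,b2,b4} = {b0}; idom=b0
  b7: preds {b1,b4}: {b0,b1} ∩ {b0,b2,b4} = {b0}; idom=b0
  b8: preds {b5,b7,b9}: {b0,b5} ∩ {b0,b7} ∩ {b0,b8,b9} = {b0}; idom=b0

DF derivation:
  b5←b0: walk · to b0
  b5←b4: walk b4→b2 to b0
  b7←b1: walk b1 to b0
  b7←b4: walk b4→b2 to b0
  b8←b5: walk b5 to b0
  b8←b7: walk b7 to b0
  b8←b9: walk b9→b8 to b0
  b0: DF=∅
  b1: DF={b7}
  b2: DF={b5,b7}
  b3: DF=∅
  b4: DF={b5,b7}
  b5: DF={b8}
  b6: DF=∅
  b7: DF={b8}
  b8: DF={b8}
  b9: DF={b8}

φ for d: defs {b0,b4,b5,b6,b9}
  DF⁺ = {b5,b7,b8}

Answer: ["b5", "b7", "b8"]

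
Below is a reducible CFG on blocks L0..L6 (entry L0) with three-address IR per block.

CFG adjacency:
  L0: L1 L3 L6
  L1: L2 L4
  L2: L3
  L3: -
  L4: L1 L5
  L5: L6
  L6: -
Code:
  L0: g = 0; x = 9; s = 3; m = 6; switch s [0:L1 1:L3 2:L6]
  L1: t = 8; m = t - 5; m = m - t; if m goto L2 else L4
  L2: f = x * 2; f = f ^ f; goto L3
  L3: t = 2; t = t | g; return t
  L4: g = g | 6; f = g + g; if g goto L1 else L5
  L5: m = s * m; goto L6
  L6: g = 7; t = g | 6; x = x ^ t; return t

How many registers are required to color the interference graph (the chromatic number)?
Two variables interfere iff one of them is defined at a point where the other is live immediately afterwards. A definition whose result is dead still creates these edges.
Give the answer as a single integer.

Per-block:
  L0: {g,m,s,x} / ∅
  L1: {m,t} / ∅
  L2: {f} / {x}
  L3: {t} / {g}
  L4: {f,g} / {g}
  L5: {m} / {m,s}
  L6: {g,t,x} / {x}

Live sets:
  L0 li=∅ lo={g,s,x}
  L1 li={g,s,x} lo={g,m,s,x}
  L2 li={g,x} lo={g}
  L3 li={g} lo=∅
  L4 li={g,m,s,x} lo={g,m,s,x}
  L5 li={m,s,x} lo={x}
  L6 li={x} lo=∅

Interfere edges:
  f↔{g,m,s,x}
  g↔{f,m,s,t,x}
  m↔{f,g,s,t,x}
  s↔{f,g,m,t,x}
  t↔{g,m,s,x}
  x↔{f,g,m,s,t}

Registers:
  clique {f,g,m,s,x} ⇒ need ≥ 5
  assign f→c4 g→c0 m→c1 s→c2 t→c4 x→c3 — no edge inside a register ⇒ χ ≤ 5
  χ = 5

Answer: 5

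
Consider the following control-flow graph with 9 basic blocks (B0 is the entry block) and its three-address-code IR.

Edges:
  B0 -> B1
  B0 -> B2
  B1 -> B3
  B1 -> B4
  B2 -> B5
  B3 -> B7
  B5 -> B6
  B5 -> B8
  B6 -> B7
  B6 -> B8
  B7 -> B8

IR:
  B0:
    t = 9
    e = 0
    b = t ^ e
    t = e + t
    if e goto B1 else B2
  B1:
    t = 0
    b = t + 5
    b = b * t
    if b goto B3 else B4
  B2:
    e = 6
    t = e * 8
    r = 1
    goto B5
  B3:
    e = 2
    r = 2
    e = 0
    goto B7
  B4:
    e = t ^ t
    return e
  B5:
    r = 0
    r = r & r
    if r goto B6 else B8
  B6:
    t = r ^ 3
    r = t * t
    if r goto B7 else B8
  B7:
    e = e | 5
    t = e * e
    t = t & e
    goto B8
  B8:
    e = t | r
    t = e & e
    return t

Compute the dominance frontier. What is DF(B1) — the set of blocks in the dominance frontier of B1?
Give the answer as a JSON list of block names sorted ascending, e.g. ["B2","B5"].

Answer: ["B7"]

Analysis:
idom tree: B1←B0 B2←B0 B3←B1 B4←B1 B5←B2 B6←B5 B7←B0 B8←B0
Join-block Dom:
  B7: preds {B3,B6}: {B0,B1,B3} ∩ {B0,B2,B5,B6} = {B0}; idom=B0
  B8: preds {B5,B6,B7}: {B0,B2,B5} ∩ {B0,B2,B5,B6} ∩ {B0,B7} = {B0}; idom=B0

Frontier:
  join B7 pred B3: B3→B1 stop@B0
  join B7 pred B6: B6→B5→B2 stop@B0
  join B8 pred B5: B5→B2 stop@B0
  join B8 pred B6: B6→B5→B2 stop@B0
  join B8 pred B7: B7 stop@B0
  DF(B0)=∅
  DF(B1)={B7}
  DF(B2)={B7,B8}
  DF(B3)={B7}
  DF(B4)=∅
  DF(B5)={B7,B8}
  DF(B6)={B7,B8}
  DF(B7)={B8}
  DF(B8)=∅

DF(B1) = ["B7"]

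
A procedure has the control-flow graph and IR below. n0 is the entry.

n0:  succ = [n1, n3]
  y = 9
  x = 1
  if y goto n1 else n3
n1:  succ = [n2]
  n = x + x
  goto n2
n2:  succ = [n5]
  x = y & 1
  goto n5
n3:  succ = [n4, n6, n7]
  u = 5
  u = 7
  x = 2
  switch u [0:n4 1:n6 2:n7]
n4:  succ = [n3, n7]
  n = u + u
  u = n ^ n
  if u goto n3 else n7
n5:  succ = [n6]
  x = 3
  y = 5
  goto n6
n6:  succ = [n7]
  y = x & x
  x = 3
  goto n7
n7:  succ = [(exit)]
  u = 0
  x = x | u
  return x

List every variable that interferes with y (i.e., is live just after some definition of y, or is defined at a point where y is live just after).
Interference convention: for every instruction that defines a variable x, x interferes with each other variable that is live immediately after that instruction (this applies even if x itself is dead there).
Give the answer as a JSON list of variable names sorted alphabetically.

Answer: ["n", "x"]

Derivation:
Block summaries:
  n0 def {x,y} use ∅
  n1 def {n} use {x}
  n2 def {x} use {y}
  n3 def {u,x} use ∅
  n4 def {n,u} use {u}
  n5 def {x,y} use ∅
  n6 def {x,y} use {x}
  n7 def {u,x} use {x}

Backward fixpoint:
  n0: in=∅ out={x,y}
  n1: in={x,y} out={y}
  n2: in={y} out=∅
  n3: in=∅ out={u,x}
  n4: in={u,x} out={x}
  n5: in=∅ out={x}
  n6: in={x} out={x}
  n7: in={x} out=∅

Conflict graph:
  n: {x,y}
  u: {x}
  x: {n,u,y}
  y: {n,x}

N(y) = ["n", "x"]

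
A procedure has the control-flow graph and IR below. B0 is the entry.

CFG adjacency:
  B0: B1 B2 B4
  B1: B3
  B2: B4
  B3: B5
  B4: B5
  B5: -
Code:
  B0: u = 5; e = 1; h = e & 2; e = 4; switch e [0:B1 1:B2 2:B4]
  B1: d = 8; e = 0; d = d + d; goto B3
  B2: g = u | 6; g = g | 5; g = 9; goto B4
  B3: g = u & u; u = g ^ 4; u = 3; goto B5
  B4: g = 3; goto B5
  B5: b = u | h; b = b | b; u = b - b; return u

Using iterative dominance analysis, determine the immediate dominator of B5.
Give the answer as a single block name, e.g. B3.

idom tree: B1←B0 B2←B0 B3←B1 B4←B0 B5←B0
Join-block Dom:
  B4: preds {B0,B2}: {B0} ∩ {B0,B2} = {B0}; idom=B0
  B5: preds {B3,B4}: {B0,B1,B3} ∩ {B0,B4} = {B0}; idom=B0

idom(B5) = B0

Answer: B0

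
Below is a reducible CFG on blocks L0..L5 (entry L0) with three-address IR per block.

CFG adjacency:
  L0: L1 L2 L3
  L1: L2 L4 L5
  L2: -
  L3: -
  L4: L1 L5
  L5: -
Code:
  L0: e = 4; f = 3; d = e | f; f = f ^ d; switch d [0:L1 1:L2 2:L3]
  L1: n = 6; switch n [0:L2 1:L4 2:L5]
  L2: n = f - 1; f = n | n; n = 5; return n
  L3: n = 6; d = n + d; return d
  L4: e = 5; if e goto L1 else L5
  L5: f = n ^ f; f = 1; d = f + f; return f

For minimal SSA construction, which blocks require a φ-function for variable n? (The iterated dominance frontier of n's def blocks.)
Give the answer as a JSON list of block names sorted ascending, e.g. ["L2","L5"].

Answer: ["L1", "L2"]

Working:
idom tree: L1←L0 L2←L0 L3←L0 L4←L1 L5←L1
Join-block Dom:
  L1: preds {L0,L4}: {L0} ∩ {L0,L1,L4} = {L0}; idom=L0
  L2: preds {L0,L1}: {L0} ∩ {L0,L1} = {L0}; idom=L0
  L5: preds {L1,L4}: {L0,L1} ∩ {L0,L1,L4} = {L0,L1}; idom=L1

Frontier:
  L1←L0: walk · to L0
  L1←L4: walk L4→L1 to L0
  L2←L0: walk · to L0
  L2←L1: walk L1 to L0
  L5←L1: walk · to L1
  L5←L4: walk L4 to L1
  DF(L0)=∅
  DF(L1)={L1,L2}
  DF(L2)=∅
  DF(L3)=∅
  DF(L4)={L1,L5}
  DF(L5)=∅

φ for n: defs {L1,L2,L3}
  DF⁺ = {L1,L2}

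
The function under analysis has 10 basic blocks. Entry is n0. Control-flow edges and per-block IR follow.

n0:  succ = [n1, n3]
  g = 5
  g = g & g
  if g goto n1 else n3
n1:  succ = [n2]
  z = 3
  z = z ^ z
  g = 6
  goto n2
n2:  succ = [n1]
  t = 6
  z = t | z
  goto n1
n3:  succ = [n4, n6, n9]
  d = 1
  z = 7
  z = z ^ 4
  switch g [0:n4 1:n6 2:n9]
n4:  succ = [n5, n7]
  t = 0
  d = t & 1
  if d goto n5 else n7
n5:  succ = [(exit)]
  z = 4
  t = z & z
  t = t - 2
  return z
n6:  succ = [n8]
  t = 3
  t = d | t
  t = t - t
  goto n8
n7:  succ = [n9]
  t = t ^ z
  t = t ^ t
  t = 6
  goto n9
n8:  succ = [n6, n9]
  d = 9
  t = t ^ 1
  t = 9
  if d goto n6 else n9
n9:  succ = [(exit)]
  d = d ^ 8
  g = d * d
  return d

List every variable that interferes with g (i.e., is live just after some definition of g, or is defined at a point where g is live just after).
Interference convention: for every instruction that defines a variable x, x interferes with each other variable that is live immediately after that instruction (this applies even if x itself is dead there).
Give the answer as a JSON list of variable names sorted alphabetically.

Answer: ["d", "z"]

Working:
Block summaries:
  n0 def {g} use ∅
  n1 def {g,z} use ∅
  n2 def {t,z} use {z}
  n3 def {d,z} use {g}
  n4 def {d,t} use ∅
  n5 def {t,z} use ∅
  n6 def {t} use {d}
  n7 def {t} use {t,z}
  n8 def {d,t} use {t}
  n9 def {d,g} use {d}

Live sets:
  live n0: ∅→{g}
  live n1: ∅→{z}
  live n2: {z}→∅
  live n3: {g}→{d,z}
  live n4: {z}→{d,t,z}
  live n5: ∅→∅
  live n6: {d}→{t}
  live n7: {d,t,z}→{d}
  live n8: {t}→{d}
  live n9: {d}→∅

Interfere edges:
  d: {g,t,z}
  g: {d,z}
  t: {d,z}
  z: {d,g,t}

N(g) = ["d", "z"]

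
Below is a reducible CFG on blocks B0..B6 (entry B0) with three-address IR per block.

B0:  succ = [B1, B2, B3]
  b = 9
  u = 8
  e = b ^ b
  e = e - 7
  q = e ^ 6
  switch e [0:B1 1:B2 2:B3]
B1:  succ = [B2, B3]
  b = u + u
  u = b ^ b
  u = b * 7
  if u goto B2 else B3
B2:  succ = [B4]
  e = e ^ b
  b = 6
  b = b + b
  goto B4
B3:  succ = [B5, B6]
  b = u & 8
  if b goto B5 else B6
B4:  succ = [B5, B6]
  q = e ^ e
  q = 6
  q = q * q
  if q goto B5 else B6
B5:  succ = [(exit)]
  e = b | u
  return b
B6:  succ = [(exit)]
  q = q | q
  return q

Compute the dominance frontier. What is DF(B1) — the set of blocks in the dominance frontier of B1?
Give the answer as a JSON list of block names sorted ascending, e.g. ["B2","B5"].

Answer: ["B2", "B3"]

Derivation:
idom tree: B1←B0 B2←B0 B3←B0 B4←B2 B5←B0 B6←B0
Dom∩ at merges:
  B2: preds {B0,B1}: {B0} ∩ {B0,B1} = {B0}; idom=B0
  B3: preds {B0,B1}: {B0} ∩ {B0,B1} = {B0}; idom=B0
  B5: preds {B3,B4}: {B0,B3} ∩ {B0,B2,B4} = {B0}; idom=B0
  B6: preds {B3,B4}: {B0,B3} ∩ {B0,B2,B4} = {B0}; idom=B0

Frontier:
  B2←B0: walk · to B0
  B2←B1: walk B1 to B0
  B3←B0: walk · to B0
  B3←B1: walk B1 to B0
  B5←B3: walk B3 to B0
  B5←B4: walk B4→B2 to B0
  B6←B3: walk B3 to B0
  B6←B4: walk B4→B2 to B0
  B0: DF=∅
  B1: DF={B2,B3}
  B2: DF={B5,B6}
  B3: DF={B5,B6}
  B4: DF={B5,B6}
  B5: DF=∅
  B6: DF=∅

DF(B1) = ["B2", "B3"]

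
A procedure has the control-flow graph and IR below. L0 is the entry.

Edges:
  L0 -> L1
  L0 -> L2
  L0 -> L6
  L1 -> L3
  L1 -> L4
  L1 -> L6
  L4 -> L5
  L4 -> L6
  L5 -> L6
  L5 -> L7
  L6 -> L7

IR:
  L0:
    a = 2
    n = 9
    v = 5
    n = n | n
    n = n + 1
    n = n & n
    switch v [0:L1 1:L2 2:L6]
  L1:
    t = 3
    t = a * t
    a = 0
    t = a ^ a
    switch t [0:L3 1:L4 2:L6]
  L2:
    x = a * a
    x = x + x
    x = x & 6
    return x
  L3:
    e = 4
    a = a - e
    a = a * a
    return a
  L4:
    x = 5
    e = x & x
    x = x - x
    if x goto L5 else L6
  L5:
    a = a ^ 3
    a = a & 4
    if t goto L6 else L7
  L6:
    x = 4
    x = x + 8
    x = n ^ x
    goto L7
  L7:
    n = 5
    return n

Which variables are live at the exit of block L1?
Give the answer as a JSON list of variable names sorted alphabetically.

Block summaries:
  L0: {a,n,v} / ∅
  L1: {a,t} / {a}
  L2: {x} / {a}
  L3: {a,e} / {a}
  L4: {e,x} / ∅
  L5: {a} / {a,t}
  L6: {x} / {n}
  L7: {n} / ∅

Liveness:
  L0: in=∅ out={a,n}
  L1: in={a,n} out={a,n,t}
  L2: in={a} out=∅
  L3: in={a} out=∅
  L4: in={a,n,t} out={a,n,t}
  L5: in={a,n,t} out={n}
  L6: in={n} out=∅
  L7: in=∅ out=∅

live-out(L1) = ["a", "n", "t"]

Answer: ["a", "n", "t"]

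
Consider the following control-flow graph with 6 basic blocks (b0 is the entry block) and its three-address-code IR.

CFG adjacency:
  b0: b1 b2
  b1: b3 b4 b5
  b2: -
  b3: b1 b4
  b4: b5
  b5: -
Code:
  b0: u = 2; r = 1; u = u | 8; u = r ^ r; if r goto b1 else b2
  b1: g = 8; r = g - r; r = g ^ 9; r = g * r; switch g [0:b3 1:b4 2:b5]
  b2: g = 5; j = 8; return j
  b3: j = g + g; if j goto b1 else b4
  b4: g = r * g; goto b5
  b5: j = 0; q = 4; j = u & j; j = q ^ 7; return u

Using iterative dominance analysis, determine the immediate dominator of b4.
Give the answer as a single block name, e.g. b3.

idom tree: b1←b0 b2←b0 b3←b1 b4←b1 b5←b1
Dom∩ at merges:
  b1: preds {b0,b3}: {b0} ∩ {b0,b1,b3} = {b0}; idom=b0
  b4: preds {b1,b3}: {b0,b1} ∩ {b0,b1,b3} = {b0,b1}; idom=b1
  b5: preds {b1,b4}: {b0,b1} ∩ {b0,b1,b4} = {b0,b1}; idom=b1

idom(b4) = b1

Answer: b1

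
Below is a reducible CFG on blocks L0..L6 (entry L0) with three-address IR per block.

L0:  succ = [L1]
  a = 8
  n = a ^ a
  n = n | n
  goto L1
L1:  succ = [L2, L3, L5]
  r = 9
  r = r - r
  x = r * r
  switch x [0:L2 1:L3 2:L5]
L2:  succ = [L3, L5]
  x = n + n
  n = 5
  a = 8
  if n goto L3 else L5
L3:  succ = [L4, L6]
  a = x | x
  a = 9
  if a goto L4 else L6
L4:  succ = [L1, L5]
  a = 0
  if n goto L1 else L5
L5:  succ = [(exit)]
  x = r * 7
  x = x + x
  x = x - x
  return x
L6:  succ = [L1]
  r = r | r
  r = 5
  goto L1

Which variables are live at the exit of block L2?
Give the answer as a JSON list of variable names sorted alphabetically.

Answer: ["n", "r", "x"]

Derivation:
Per-block:
  L0 def {a,n} use ∅
  L1 def {r,x} use ∅
  L2 def {a,n,x} use {n}
  L3 def {a} use {x}
  L4 def {a} use {n}
  L5 def {x} use {r}
  L6 def {r} use {r}

Live sets:
  L0: in=∅ out={n}
  L1: in={n} out={n,r,x}
  L2: in={n,r} out={n,r,x}
  L3: in={n,r,x} out={n,r}
  L4: in={n,r} out={n,r}
  L5: in={r} out=∅
  L6: in={n,r} out={n}

live-out(L2) = ["n", "r", "x"]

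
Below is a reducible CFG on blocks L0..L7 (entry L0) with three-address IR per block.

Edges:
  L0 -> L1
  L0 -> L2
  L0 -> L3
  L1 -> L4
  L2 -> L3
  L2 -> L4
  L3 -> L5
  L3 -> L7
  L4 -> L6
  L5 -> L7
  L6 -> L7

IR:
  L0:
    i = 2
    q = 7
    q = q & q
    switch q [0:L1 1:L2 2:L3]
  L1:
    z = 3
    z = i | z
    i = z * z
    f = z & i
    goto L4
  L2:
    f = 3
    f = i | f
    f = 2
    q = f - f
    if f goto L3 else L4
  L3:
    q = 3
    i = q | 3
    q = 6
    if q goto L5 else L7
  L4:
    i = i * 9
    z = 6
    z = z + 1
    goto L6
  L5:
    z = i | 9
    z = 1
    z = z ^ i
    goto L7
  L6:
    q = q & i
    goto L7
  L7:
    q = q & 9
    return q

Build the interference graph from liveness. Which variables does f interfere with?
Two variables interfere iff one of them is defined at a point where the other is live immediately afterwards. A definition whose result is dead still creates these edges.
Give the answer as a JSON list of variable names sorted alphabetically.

Answer: ["i", "q"]

Analysis:
def/use:
  L0 def {i,q} use ∅
  L1 def {f,i,z} use {i}
  L2 def {f,q} use {i}
  L3 def {i,q} use ∅
  L4 def {i,z} use {i}
  L5 def {z} use {i}
  L6 def {q} use {i,q}
  L7 def {q} use {q}

Live sets:
  live L0: ∅→{i,q}
  live L1: {i,q}→{i,q}
  live L2: {i}→{i,q}
  live L3: ∅→{i,q}
  live L4: {i,q}→{i,q}
  live L5: {i,q}→{q}
  live L6: {i,q}→{q}
  live L7: {q}→∅

Conflict graph:
  f — {i,q}
  i — {f,q,z}
  q — {f,i,z}
  z — {i,q}

N(f) = ["i", "q"]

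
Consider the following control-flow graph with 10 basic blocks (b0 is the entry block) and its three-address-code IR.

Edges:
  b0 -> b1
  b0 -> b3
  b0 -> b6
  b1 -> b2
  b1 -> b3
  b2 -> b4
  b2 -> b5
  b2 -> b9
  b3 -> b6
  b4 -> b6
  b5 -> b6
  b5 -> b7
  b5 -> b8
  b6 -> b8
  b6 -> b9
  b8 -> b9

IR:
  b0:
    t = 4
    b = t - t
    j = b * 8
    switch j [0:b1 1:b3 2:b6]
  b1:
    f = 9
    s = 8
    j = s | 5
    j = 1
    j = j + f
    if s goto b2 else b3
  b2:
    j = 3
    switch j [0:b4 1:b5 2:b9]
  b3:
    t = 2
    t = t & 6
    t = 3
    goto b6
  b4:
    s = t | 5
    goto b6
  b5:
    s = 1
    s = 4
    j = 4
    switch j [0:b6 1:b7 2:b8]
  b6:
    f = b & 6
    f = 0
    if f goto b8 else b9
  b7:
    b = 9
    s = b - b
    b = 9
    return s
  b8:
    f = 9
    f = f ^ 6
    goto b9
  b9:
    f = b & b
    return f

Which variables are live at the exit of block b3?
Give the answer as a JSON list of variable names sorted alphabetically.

Per-block:
  b0: def={b,j,t} ue=∅
  b1: def={f,j,s} ue=∅
  b2: def={j} ue=∅
  b3: def={t} ue=∅
  b4: def={s} ue={t}
  b5: def={j,s} ue=∅
  b6: def={f} ue={b}
  b7: def={b,s} ue=∅
  b8: def={f} ue=∅
  b9: def={f} ue={b}

Liveness:
  b0 li=∅ lo={b,t}
  b1 li={b,t} lo={b,t}
  b2 li={b,t} lo={b,t}
  b3 li={b} lo={b}
  b4 li={b,t} lo={b}
  b5 li={b} lo={b}
  b6 li={b} lo={b}
  b7 li=∅ lo=∅
  b8 li={b} lo={b}
  b9 li={b} lo=∅

live-out(b3) = ["b"]

Answer: ["b"]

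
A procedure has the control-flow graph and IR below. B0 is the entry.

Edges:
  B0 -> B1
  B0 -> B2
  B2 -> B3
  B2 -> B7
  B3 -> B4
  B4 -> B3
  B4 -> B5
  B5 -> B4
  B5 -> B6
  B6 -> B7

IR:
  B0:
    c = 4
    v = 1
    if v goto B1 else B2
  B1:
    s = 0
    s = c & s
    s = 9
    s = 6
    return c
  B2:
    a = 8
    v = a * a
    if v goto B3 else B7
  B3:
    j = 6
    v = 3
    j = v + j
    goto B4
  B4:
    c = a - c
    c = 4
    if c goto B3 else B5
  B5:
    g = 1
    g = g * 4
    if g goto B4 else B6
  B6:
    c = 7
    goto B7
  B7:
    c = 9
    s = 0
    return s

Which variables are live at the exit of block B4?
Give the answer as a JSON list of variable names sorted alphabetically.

Answer: ["a", "c"]

Derivation:
Block summaries:
  B0 def {c,v} use ∅
  B1 def {s} use {c}
  B2 def {a,v} use ∅
  B3 def {j,v} use ∅
  B4 def {c} use {a,c}
  B5 def {g} use ∅
  B6 def {c} use ∅
  B7 def {c,s} use ∅

Liveness:
  live B0: ∅→{c}
  live B1: {c}→∅
  live B2: {c}→{a,c}
  live B3: {a,c}→{a,c}
  live B4: {a,c}→{a,c}
  live B5: {a,c}→{a,c}
  live B6: ∅→∅
  live B7: ∅→∅

live-out(B4) = ["a", "c"]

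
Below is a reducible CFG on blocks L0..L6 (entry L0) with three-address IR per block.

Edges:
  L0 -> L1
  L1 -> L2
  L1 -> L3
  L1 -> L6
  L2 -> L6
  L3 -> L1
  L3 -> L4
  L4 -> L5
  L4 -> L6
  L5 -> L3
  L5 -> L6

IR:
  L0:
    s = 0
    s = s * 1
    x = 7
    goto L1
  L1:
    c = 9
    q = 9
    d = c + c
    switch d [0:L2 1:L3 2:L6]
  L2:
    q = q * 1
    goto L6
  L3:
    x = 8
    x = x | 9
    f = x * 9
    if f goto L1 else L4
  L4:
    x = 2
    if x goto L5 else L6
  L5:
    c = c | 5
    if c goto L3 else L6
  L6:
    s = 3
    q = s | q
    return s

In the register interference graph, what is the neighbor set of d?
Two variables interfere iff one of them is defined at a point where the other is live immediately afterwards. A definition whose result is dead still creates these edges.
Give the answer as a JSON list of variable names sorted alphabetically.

Answer: ["c", "q"]

Working:
Per-block:
  L0: def={s,x} ue=∅
  L1: def={c,d,q} ue=∅
  L2: def={q} ue={q}
  L3: def={f,x} ue=∅
  L4: def={x} ue=∅
  L5: def={c} ue={c}
  L6: def={q,s} ue={q}

Liveness:
  L0 li=∅ lo=∅
  L1 li=∅ lo={c,q}
  L2 li={q} lo={q}
  L3 li={c,q} lo={c,q}
  L4 li={c,q} lo={c,q}
  L5 li={c,q} lo={c,q}
  L6 li={q} lo=∅

Interference:
  c — {d,f,q,x}
  d — {c,q}
  f — {c,q}
  q — {c,d,f,s,x}
  s — {q}
  x — {c,q}

N(d) = ["c", "q"]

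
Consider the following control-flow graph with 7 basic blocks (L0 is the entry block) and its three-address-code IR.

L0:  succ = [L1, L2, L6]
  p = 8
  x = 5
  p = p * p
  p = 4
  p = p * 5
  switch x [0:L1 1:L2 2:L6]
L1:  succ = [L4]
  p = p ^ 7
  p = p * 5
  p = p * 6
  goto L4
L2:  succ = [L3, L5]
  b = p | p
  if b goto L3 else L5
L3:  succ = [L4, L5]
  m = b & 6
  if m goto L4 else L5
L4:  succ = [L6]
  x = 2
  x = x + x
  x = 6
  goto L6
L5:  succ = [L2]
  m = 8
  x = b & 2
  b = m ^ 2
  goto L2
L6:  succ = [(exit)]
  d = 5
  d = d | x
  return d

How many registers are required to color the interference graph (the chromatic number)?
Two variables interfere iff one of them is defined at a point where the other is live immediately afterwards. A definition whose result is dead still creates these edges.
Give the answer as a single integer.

Block summaries:
  L0 def {p,x} use ∅
  L1 def {p} use {p}
  L2 def {b} use {p}
  L3 def {m} use {b}
  L4 def {x} use ∅
  L5 def {b,m,x} use {b}
  L6 def {d} use {x}

Live sets:
  L0: in=∅ out={p,x}
  L1: in={p} out=∅
  L2: in={p} out={b,p}
  L3: in={b,p} out={b,p}
  L4: in=∅ out={x}
  L5: in={b,p} out={p}
  L6: in={x} out=∅

Interfere edges:
  b↔{m,p}
  d↔{x}
  m↔{b,p,x}
  p↔{b,m,x}
  x↔{d,m,p}

Chromatic number:
  {b,m,p} pairwise interfere (3-clique) ⇒ χ ≥ 3
  3-colouring: c0={d,m}  c1={p}  c2={b,x}
  χ = 3

Answer: 3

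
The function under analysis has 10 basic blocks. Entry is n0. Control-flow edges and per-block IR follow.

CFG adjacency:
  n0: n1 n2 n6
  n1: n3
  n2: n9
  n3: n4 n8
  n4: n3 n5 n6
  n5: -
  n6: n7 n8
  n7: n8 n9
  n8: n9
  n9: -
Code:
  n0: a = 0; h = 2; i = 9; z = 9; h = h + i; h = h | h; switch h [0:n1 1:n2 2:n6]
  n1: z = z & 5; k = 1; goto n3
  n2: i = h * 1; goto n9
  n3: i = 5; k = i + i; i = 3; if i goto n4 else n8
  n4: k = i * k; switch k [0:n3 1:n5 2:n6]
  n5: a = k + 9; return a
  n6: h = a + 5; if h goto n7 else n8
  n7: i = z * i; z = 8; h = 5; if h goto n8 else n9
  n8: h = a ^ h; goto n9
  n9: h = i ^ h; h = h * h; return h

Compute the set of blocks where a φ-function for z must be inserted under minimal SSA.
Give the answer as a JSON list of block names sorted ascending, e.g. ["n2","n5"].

idom tree: n1←n0 n2←n0 n3←n1 n4←n3 n5←n4 n6←n0 n7←n6 n8←n0 n9←n0
Dom at joins:
  n3: preds {n1,n4}: {n0,n1} ∩ {n0,n1,n3,n4} = {n0,n1}; idom=n1
  n6: preds {n0,n4}: {n0} ∩ {n0,n1,n3,n4} = {n0}; idom=n0
  n8: preds {n3,n6,n7}: {n0,n1,n3} ∩ {n0,n6} ∩ {n0,n6,n7} = {n0}; idom=n0
  n9: preds {n2,n7,n8}: {n0,n2} ∩ {n0,n6,n7} ∩ {n0,n8} = {n0}; idom=n0

DF derivation:
  join n3 pred n1: · stop@n1
  join n3 pred n4: n4→n3 stop@n1
  join n6 pred n0: · stop@n0
  join n6 pred n4: n4→n3→n1 stop@n0
  join n8 pred n3: n3→n1 stop@n0
  join n8 pred n6: n6 stop@n0
  join n8 pred n7: n7→n6 stop@n0
  join n9 pred n2: n2 stop@n0
  join n9 pred n7: n7→n6 stop@n0
  join n9 pred n8: n8 stop@n0
  DF(n0)=∅
  DF(n1)={n6,n8}
  DF(n2)={n9}
  DF(n3)={n3,n6,n8}
  DF(n4)={n3,n6}
  DF(n5)=∅
  DF(n6)={n8,n9}
  DF(n7)={n8,n9}
  DF(n8)={n9}
  DF(n9)=∅

φ for z: defs {n0,n1,n7}
  DF⁺ = {n6,n8,n9}

Answer: ["n6", "n8", "n9"]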